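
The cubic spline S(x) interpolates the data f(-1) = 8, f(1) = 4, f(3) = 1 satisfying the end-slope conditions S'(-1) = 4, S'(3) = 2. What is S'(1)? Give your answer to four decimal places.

-4.1250

Let m_i = S''(x_i). Step sizes h_i = 2, 2; slopes of the chords Δ_i = (y_(i+1) - y_i)/h_i = -2, -3/2.
  2·m_0 + 8·m_1 + 2·m_2 = 6(Δ_1 - Δ_0) = 3
Clamped end conditions give two more equations: 2h_0·m_0 + h_0·m_1 = 6(Δ_0 - S'(-1)) = -36 and h_1·m_1 + 2h_1·m_2 = 6(S'(3) - Δ_1) = 21.
Forward elimination and back-substitution give m_0 = -79/8, m_1 = 7/4, m_2 = 35/8.
On [1, 3], S'(x) = b_1 + 2c_1·(x - 1) + 3d_1·(x - 1)² with b_1 = Δ_1 - h_1(2m_1 + m_2)/6 = -33/8, c_1 = m_1/2 = 7/8, d_1 = (m_2 - m_1)/(6h_1) = 7/32. So S'(1) = -33/8.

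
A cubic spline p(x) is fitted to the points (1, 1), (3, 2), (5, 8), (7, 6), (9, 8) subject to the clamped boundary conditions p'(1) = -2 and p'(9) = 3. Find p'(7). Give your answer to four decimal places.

-1.0089

Put σ_i = p'' at the i-th knot. Here h = (2, 2, 2, 2) and Δ = (1/2, 3, -1, 1), so the interior equations h_(i-1)·σ_(i-1) + 2(h_(i-1)+h_i)·σ_i + h_i·σ_(i+1) = 6(Δ_i − Δ_(i-1)) read
  2·σ_0 + 8·σ_1 + 2·σ_2 = 6(Δ_1 - Δ_0) = 15
  2·σ_1 + 8·σ_2 + 2·σ_3 = 6(Δ_2 - Δ_1) = -24
  2·σ_2 + 8·σ_3 + 2·σ_4 = 6(Δ_3 - Δ_2) = 12
Clamped end conditions give two more equations: 2h_0·σ_0 + h_0·σ_1 = 6(Δ_0 - p'(1)) = 15 and h_3·σ_3 + 2h_3·σ_4 = 6(p'(9) - Δ_3) = 12.
Solving: σ_0 = 295/112, σ_1 = 125/56, σ_2 = -65/16, σ_3 = 113/56, σ_4 = 223/112.
On [7, 9], p'(x) = b_3 + 2c_3·(x - 7) + 3d_3·(x - 7)² with b_3 = Δ_3 - h_3(2σ_3 + σ_4)/6 = -113/112, c_3 = σ_3/2 = 113/112, d_3 = (σ_4 - σ_3)/(6h_3) = -1/448. So p'(7) = -113/112.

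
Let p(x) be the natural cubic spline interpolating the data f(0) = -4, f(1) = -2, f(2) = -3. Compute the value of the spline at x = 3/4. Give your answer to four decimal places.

Put m_i = p'' at the i-th knot. Here h = (1, 1) and Δ = (2, -1), so the interior equations h_(i-1)·m_(i-1) + 2(h_(i-1)+h_i)·m_i + h_i·m_(i+1) = 6(Δ_i − Δ_(i-1)) read
  1·m_0 + 4·m_1 + 1·m_2 = 6(Δ_1 - Δ_0) = -18
Natural end conditions: m_0 = m_2 = 0.
Solving: m_0 = 0, m_1 = -9/2, m_2 = 0.
On [0, 1], p(x) = -4 + 11/4·x + 0·x² - 3/4·x³.
With x = 3/4: p(3/4) = -577/256.

-2.2539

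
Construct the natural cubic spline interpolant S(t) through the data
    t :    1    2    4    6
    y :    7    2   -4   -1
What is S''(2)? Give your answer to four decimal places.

0.9545

Write M_i for S''(x_i). With h_i = 1, 2, 2 and divided differences Δ_i = -5, -3, 3/2, the continuity of S' gives the tridiagonal system
  1·M_0 + 6·M_1 + 2·M_2 = 6(Δ_1 - Δ_0) = 12
  2·M_1 + 8·M_2 + 2·M_3 = 6(Δ_2 - Δ_1) = 27
Natural end conditions: M_0 = M_3 = 0.
Solving the tridiagonal system: M_0 = 0, M_1 = 21/22, M_2 = 69/22, M_3 = 0.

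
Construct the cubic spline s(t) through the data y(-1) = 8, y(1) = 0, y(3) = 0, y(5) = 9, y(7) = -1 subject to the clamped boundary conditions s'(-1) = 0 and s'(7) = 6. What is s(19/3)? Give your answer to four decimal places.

With σ_i denoting the second derivative at x_i, h_i = 2, 2, 2, 2, and Δ_i = (y_(i+1) − y_i)/h_i = -4, 0, 9/2, -5:
  2·σ_0 + 8·σ_1 + 2·σ_2 = 6(Δ_1 - Δ_0) = 24
  2·σ_1 + 8·σ_2 + 2·σ_3 = 6(Δ_2 - Δ_1) = 27
  2·σ_2 + 8·σ_3 + 2·σ_4 = 6(Δ_3 - Δ_2) = -57
Clamped end conditions give two more equations: 2h_0·σ_0 + h_0·σ_1 = 6(Δ_0 - s'(-1)) = -24 and h_3·σ_3 + 2h_3·σ_4 = 6(s'(7) - Δ_3) = 66.
Forward elimination and back-substitution give σ_0 = -123/16, σ_1 = 27/8, σ_2 = 99/16, σ_3 = -117/8, σ_4 = 381/16.
On [5, 7], s(t) = 9 - 51/16·(t - 5) - 117/16·(t - 5)² + 205/64·(t - 5)³.
With (t - 5) = 4/3: s(19/3) = -71/108.

-0.6574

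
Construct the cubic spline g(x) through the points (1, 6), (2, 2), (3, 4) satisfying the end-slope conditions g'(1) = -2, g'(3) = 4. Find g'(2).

Put m_i = g'' at the i-th knot. Here h = (1, 1) and Δ = (-4, 2), so the interior equations h_(i-1)·m_(i-1) + 2(h_(i-1)+h_i)·m_i + h_i·m_(i+1) = 6(Δ_i − Δ_(i-1)) read
  1·m_0 + 4·m_1 + 1·m_2 = 6(Δ_1 - Δ_0) = 36
Clamped end conditions give two more equations: 2h_0·m_0 + h_0·m_1 = 6(Δ_0 - g'(1)) = -12 and h_1·m_1 + 2h_1·m_2 = 6(g'(3) - Δ_1) = 12.
Solving: m_0 = -12, m_1 = 12, m_2 = 0.
On [2, 3], g'(x) = b_1 + 2c_1·(x - 2) + 3d_1·(x - 2)² with b_1 = Δ_1 - h_1(2m_1 + m_2)/6 = -2, c_1 = m_1/2 = 6, d_1 = (m_2 - m_1)/(6h_1) = -2. So g'(2) = -2.

-2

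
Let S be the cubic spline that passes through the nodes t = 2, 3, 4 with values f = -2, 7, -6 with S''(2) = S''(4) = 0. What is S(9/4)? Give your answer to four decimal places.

1.5391

Let M_i = S''(x_i). Step sizes h_i = 1, 1; slopes of the chords Δ_i = (y_(i+1) - y_i)/h_i = 9, -13.
  1·M_0 + 4·M_1 + 1·M_2 = 6(Δ_1 - Δ_0) = -132
Natural end conditions: M_0 = M_2 = 0.
Solving the tridiagonal system: M_0 = 0, M_1 = -33, M_2 = 0.
On [2, 3], S(t) = -2 + 29/2·(t - 2) + 0·(t - 2)² - 11/2·(t - 2)³.
With (t - 2) = 1/4: S(9/4) = 197/128.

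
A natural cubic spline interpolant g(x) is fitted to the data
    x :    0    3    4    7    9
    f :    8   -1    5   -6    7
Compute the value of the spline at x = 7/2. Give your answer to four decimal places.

2.2293

Put M_i = g'' at the i-th knot. Here h = (3, 1, 3, 2) and Δ = (-3, 6, -11/3, 13/2), so the interior equations h_(i-1)·M_(i-1) + 2(h_(i-1)+h_i)·M_i + h_i·M_(i+1) = 6(Δ_i − Δ_(i-1)) read
  3·M_0 + 8·M_1 + 1·M_2 = 6(Δ_1 - Δ_0) = 54
  1·M_1 + 8·M_2 + 3·M_3 = 6(Δ_2 - Δ_1) = -58
  3·M_2 + 10·M_3 + 2·M_4 = 6(Δ_3 - Δ_2) = 61
Natural end conditions: M_0 = M_4 = 0.
Hence M_0 = 0, M_1 = 4597/558, M_2 = -3322/279, M_3 = 1799/186, M_4 = 0.
On [3, 4], g(x) = -1 + 2923/558·(x - 3) + 4597/1116·(x - 3)² - 1249/372·(x - 3)³.
With (x - 3) = 1/2: g(7/2) = 19903/8928.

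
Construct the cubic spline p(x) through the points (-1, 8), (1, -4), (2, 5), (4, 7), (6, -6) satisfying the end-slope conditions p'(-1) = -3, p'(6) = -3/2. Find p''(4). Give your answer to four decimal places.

Write σ_i for p''(x_i). With h_i = 2, 1, 2, 2 and divided differences Δ_i = -6, 9, 1, -13/2, the continuity of p' gives the tridiagonal system
  2·σ_0 + 6·σ_1 + 1·σ_2 = 6(Δ_1 - Δ_0) = 90
  1·σ_1 + 6·σ_2 + 2·σ_3 = 6(Δ_2 - Δ_1) = -48
  2·σ_2 + 8·σ_3 + 2·σ_4 = 6(Δ_3 - Δ_2) = -45
Clamped end conditions give two more equations: 2h_0·σ_0 + h_0·σ_1 = 6(Δ_0 - p'(-1)) = -18 and h_3·σ_3 + 2h_3·σ_4 = 6(p'(6) - Δ_3) = 30.
Solving: σ_0 = -1875/122, σ_1 = 1326/61, σ_2 = -591/61, σ_3 = -354/61, σ_4 = 1269/122.

-5.8033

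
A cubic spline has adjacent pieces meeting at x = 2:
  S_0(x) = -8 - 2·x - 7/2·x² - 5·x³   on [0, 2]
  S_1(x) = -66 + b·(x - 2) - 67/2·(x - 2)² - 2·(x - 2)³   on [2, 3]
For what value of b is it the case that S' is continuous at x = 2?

S_0'(x) = -2 - 7·x - 15·x², so S_0'(2) = -76. On the right, S_1'(2) = b, so b = -76.

-76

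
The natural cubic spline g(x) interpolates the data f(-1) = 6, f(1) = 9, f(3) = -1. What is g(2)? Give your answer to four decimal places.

Put σ_i = g'' at the i-th knot. Here h = (2, 2) and Δ = (3/2, -5), so the interior equations h_(i-1)·σ_(i-1) + 2(h_(i-1)+h_i)·σ_i + h_i·σ_(i+1) = 6(Δ_i − Δ_(i-1)) read
  2·σ_0 + 8·σ_1 + 2·σ_2 = 6(Δ_1 - Δ_0) = -39
Natural end conditions: σ_0 = σ_2 = 0.
Forward elimination and back-substitution give σ_0 = 0, σ_1 = -39/8, σ_2 = 0.
On [1, 3], g(x) = 9 - 7/4·(x - 1) - 39/16·(x - 1)² + 13/32·(x - 1)³.
With (x - 1) = 1: g(2) = 167/32.

5.2188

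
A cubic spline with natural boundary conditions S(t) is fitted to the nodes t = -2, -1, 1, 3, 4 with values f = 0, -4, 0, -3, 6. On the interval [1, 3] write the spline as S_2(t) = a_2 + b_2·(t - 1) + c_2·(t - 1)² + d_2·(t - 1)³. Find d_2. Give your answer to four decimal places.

1.7750

Let M_i = S''(x_i). Step sizes h_i = 1, 2, 2, 1; slopes of the chords Δ_i = (y_(i+1) - y_i)/h_i = -4, 2, -3/2, 9.
  1·M_0 + 6·M_1 + 2·M_2 = 6(Δ_1 - Δ_0) = 36
  2·M_1 + 8·M_2 + 2·M_3 = 6(Δ_2 - Δ_1) = -21
  2·M_2 + 6·M_3 + 1·M_4 = 6(Δ_3 - Δ_2) = 63
Natural end conditions: M_0 = M_4 = 0.
Solving: M_0 = 0, M_1 = 87/10, M_2 = -81/10, M_3 = 66/5, M_4 = 0.
On [1, 3], with S_2(t) = a_2 + b_2·(t - 1) + c_2·(t - 1)² + d_2·(t - 1)³: c_2 = M_2/2 = -81/20, d_2 = (M_3 - M_2)/(6h_2) = 71/40, b_2 = Δ_2 - h_2(2M_2 + M_3)/6 = -1/2.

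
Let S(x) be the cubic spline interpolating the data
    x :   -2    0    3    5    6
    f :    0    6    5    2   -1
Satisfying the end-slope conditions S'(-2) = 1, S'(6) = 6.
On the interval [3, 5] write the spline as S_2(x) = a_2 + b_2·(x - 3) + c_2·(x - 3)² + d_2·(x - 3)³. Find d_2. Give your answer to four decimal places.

With σ_i denoting the second derivative at x_i, h_i = 2, 3, 2, 1, and Δ_i = (y_(i+1) − y_i)/h_i = 3, -1/3, -3/2, -3:
  2·σ_0 + 10·σ_1 + 3·σ_2 = 6(Δ_1 - Δ_0) = -20
  3·σ_1 + 10·σ_2 + 2·σ_3 = 6(Δ_2 - Δ_1) = -7
  2·σ_2 + 6·σ_3 + 1·σ_4 = 6(Δ_3 - Δ_2) = -9
Clamped end conditions give two more equations: 2h_0·σ_0 + h_0·σ_1 = 6(Δ_0 - S'(-2)) = 12 and h_3·σ_3 + 2h_3·σ_4 = 6(S'(6) - Δ_3) = 54.
Hence σ_0 = 863/182, σ_1 = -317/91, σ_2 = 487/273, σ_3 = -1964/273, σ_4 = 8353/273.
On [3, 5], with S_2(x) = a_2 + b_2·(x - 3) + c_2·(x - 3)² + d_2·(x - 3)³: c_2 = σ_2/2 = 487/546, d_2 = (σ_3 - σ_2)/(6h_2) = -817/1092, b_2 = Δ_2 - h_2(2σ_2 + σ_3)/6 = -53/182.

-0.7482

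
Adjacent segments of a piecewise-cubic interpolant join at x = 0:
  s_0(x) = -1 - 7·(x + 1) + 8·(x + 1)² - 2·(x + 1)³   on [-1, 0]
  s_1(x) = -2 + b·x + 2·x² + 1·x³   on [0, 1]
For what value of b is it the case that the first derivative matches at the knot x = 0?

3

s_0'(x) = -7 + 16·(x + 1) - 6·(x + 1)², so s_0'(0) = 3. On the right, s_1'(0) = b, so b = 3.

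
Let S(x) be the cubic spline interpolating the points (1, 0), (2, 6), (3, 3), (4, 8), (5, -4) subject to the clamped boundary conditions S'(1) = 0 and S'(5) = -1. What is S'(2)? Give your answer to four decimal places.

1.6250

Put σ_i = S'' at the i-th knot. Here h = (1, 1, 1, 1) and Δ = (6, -3, 5, -12), so the interior equations h_(i-1)·σ_(i-1) + 2(h_(i-1)+h_i)·σ_i + h_i·σ_(i+1) = 6(Δ_i − Δ_(i-1)) read
  1·σ_0 + 4·σ_1 + 1·σ_2 = 6(Δ_1 - Δ_0) = -54
  1·σ_1 + 4·σ_2 + 1·σ_3 = 6(Δ_2 - Δ_1) = 48
  1·σ_2 + 4·σ_3 + 1·σ_4 = 6(Δ_3 - Δ_2) = -102
Clamped end conditions give two more equations: 2h_0·σ_0 + h_0·σ_1 = 6(Δ_0 - S'(1)) = 36 and h_3·σ_3 + 2h_3·σ_4 = 6(S'(5) - Δ_3) = 66.
Forward elimination and back-substitution give σ_0 = 131/4, σ_1 = -59/2, σ_2 = 125/4, σ_3 = -95/2, σ_4 = 227/4.
On [2, 3], S'(x) = b_1 + 2c_1·(x - 2) + 3d_1·(x - 2)² with b_1 = Δ_1 - h_1(2σ_1 + σ_2)/6 = 13/8, c_1 = σ_1/2 = -59/4, d_1 = (σ_2 - σ_1)/(6h_1) = 81/8. So S'(2) = 13/8.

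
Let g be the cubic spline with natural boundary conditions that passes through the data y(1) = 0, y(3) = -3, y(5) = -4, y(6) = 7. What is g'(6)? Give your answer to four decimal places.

Write σ_i for g''(x_i). With h_i = 2, 2, 1 and divided differences Δ_i = -3/2, -1/2, 11, the continuity of g' gives the tridiagonal system
  2·σ_0 + 8·σ_1 + 2·σ_2 = 6(Δ_1 - Δ_0) = 6
  2·σ_1 + 6·σ_2 + 1·σ_3 = 6(Δ_2 - Δ_1) = 69
Natural end conditions: σ_0 = σ_3 = 0.
Hence σ_0 = 0, σ_1 = -51/22, σ_2 = 135/11, σ_3 = 0.
On [5, 6], g'(x) = b_2 + 2c_2·(x - 5) + 3d_2·(x - 5)² with b_2 = Δ_2 - h_2(2σ_2 + σ_3)/6 = 76/11, c_2 = σ_2/2 = 135/22, d_2 = (σ_3 - σ_2)/(6h_2) = -45/22. So g'(6) = 287/22.

13.0455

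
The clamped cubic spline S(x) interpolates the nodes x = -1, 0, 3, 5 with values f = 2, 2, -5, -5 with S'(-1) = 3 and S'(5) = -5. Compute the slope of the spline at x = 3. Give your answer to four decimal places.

Let M_i = S''(x_i). Step sizes h_i = 1, 3, 2; slopes of the chords Δ_i = (y_(i+1) - y_i)/h_i = 0, -7/3, 0.
  1·M_0 + 8·M_1 + 3·M_2 = 6(Δ_1 - Δ_0) = -14
  3·M_1 + 10·M_2 + 2·M_3 = 6(Δ_2 - Δ_1) = 14
Clamped end conditions give two more equations: 2h_0·M_0 + h_0·M_1 = 6(Δ_0 - S'(-1)) = -18 and h_2·M_2 + 2h_2·M_3 = 6(S'(5) - Δ_2) = -30.
Hence M_0 = -307/39, M_1 = -88/39, M_2 = 155/39, M_3 = -370/39.
On [3, 5], S'(x) = b_2 + 2c_2·(x - 3) + 3d_2·(x - 3)² with b_2 = Δ_2 - h_2(2M_2 + M_3)/6 = 20/39, c_2 = M_2/2 = 155/78, d_2 = (M_3 - M_2)/(6h_2) = -175/156. So S'(3) = 20/39.

0.5128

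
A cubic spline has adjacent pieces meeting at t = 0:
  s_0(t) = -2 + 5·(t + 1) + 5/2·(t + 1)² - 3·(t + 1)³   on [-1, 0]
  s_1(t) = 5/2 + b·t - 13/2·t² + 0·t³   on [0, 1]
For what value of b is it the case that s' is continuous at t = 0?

1

s_0'(t) = 5 + 5·(t + 1) - 9·(t + 1)², so s_0'(0) = 1. On the right, s_1'(0) = b, so b = 1.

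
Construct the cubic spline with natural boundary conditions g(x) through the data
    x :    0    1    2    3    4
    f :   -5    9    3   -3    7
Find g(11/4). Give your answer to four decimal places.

-2.8560

Put M_i = g'' at the i-th knot. Here h = (1, 1, 1, 1) and Δ = (14, -6, -6, 10), so the interior equations h_(i-1)·M_(i-1) + 2(h_(i-1)+h_i)·M_i + h_i·M_(i+1) = 6(Δ_i − Δ_(i-1)) read
  1·M_0 + 4·M_1 + 1·M_2 = 6(Δ_1 - Δ_0) = -120
  1·M_1 + 4·M_2 + 1·M_3 = 6(Δ_2 - Δ_1) = 0
  1·M_2 + 4·M_3 + 1·M_4 = 6(Δ_3 - Δ_2) = 96
Natural end conditions: M_0 = M_4 = 0.
Hence M_0 = 0, M_1 = -213/7, M_2 = 12/7, M_3 = 165/7, M_4 = 0.
On [2, 3], g(x) = 3 - 21/2·(x - 2) + 6/7·(x - 2)² + 51/14·(x - 2)³.
With (x - 2) = 3/4: g(11/4) = -2559/896.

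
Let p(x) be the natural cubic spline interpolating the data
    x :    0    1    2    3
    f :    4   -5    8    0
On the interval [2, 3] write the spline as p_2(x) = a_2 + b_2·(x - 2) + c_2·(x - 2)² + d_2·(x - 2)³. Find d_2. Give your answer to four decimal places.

7.0667

Let σ_i = p''(x_i). Step sizes h_i = 1, 1, 1; slopes of the chords Δ_i = (y_(i+1) - y_i)/h_i = -9, 13, -8.
  1·σ_0 + 4·σ_1 + 1·σ_2 = 6(Δ_1 - Δ_0) = 132
  1·σ_1 + 4·σ_2 + 1·σ_3 = 6(Δ_2 - Δ_1) = -126
Natural end conditions: σ_0 = σ_3 = 0.
Hence σ_0 = 0, σ_1 = 218/5, σ_2 = -212/5, σ_3 = 0.
On [2, 3], with p_2(x) = a_2 + b_2·(x - 2) + c_2·(x - 2)² + d_2·(x - 2)³: c_2 = σ_2/2 = -106/5, d_2 = (σ_3 - σ_2)/(6h_2) = 106/15, b_2 = Δ_2 - h_2(2σ_2 + σ_3)/6 = 92/15.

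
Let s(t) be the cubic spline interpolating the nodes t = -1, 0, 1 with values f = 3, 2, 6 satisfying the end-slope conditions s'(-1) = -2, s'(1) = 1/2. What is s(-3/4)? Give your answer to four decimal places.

With σ_i denoting the second derivative at x_i, h_i = 1, 1, and Δ_i = (y_(i+1) − y_i)/h_i = -1, 4:
  1·σ_0 + 4·σ_1 + 1·σ_2 = 6(Δ_1 - Δ_0) = 30
Clamped end conditions give two more equations: 2h_0·σ_0 + h_0·σ_1 = 6(Δ_0 - s'(-1)) = 6 and h_1·σ_1 + 2h_1·σ_2 = 6(s'(1) - Δ_1) = -21.
Solving the tridiagonal system: σ_0 = -13/4, σ_1 = 25/2, σ_2 = -67/4.
On [-1, 0], s(t) = 3 - 2·(t + 1) - 13/8·(t + 1)² + 21/8·(t + 1)³.
With (t + 1) = 1/4: s(-3/4) = 1249/512.

2.4395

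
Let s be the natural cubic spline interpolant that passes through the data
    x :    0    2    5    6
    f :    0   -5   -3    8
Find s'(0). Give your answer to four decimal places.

With m_i denoting the second derivative at x_i, h_i = 2, 3, 1, and Δ_i = (y_(i+1) − y_i)/h_i = -5/2, 2/3, 11:
  2·m_0 + 10·m_1 + 3·m_2 = 6(Δ_1 - Δ_0) = 19
  3·m_1 + 8·m_2 + 1·m_3 = 6(Δ_2 - Δ_1) = 62
Natural end conditions: m_0 = m_3 = 0.
Solving the tridiagonal system: m_0 = 0, m_1 = -34/71, m_2 = 563/71, m_3 = 0.
On [0, 2], s'(x) = b_0 + 2c_0·x + 3d_0·x² with b_0 = Δ_0 - h_0(2m_0 + m_1)/6 = -997/426, c_0 = m_0/2 = 0, d_0 = (m_1 - m_0)/(6h_0) = -17/426. So s'(0) = -997/426.

-2.3404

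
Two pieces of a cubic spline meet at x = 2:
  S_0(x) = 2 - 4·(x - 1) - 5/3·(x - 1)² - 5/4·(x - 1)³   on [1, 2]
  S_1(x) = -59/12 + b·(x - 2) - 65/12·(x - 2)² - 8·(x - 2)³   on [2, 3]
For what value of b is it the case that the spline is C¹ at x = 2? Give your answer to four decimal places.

S_0'(x) = -4 - 10/3·(x - 1) - 15/4·(x - 1)², so S_0'(2) = -133/12. On the right, S_1'(2) = b, so b = -133/12.

-11.0833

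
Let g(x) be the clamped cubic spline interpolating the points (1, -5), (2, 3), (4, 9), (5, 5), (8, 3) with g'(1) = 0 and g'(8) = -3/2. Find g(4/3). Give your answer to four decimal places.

Write M_i for g''(x_i). With h_i = 1, 2, 1, 3 and divided differences Δ_i = 8, 3, -4, -2/3, the continuity of g' gives the tridiagonal system
  1·M_0 + 6·M_1 + 2·M_2 = 6(Δ_1 - Δ_0) = -30
  2·M_1 + 6·M_2 + 1·M_3 = 6(Δ_2 - Δ_1) = -42
  1·M_2 + 8·M_3 + 3·M_4 = 6(Δ_3 - Δ_2) = 20
Clamped end conditions give two more equations: 2h_0·M_0 + h_0·M_1 = 6(Δ_0 - g'(1)) = 48 and h_3·M_3 + 2h_3·M_4 = 6(g'(8) - Δ_3) = -5.
Solving: M_0 = 3415/122, M_1 = -487/61, M_2 = -1231/244, M_3 = 517/122, M_4 = -2161/732.
On [1, 2], g(x) = -5 + 0·(x - 1) + 3415/244·(x - 1)² - 1463/244·(x - 1)³.
With (x - 1) = 1/3: g(4/3) = -12079/3294.

-3.6670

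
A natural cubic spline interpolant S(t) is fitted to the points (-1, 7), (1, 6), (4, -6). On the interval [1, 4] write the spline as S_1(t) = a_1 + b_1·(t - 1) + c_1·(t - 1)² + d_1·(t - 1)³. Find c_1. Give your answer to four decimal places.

-1.0500

Write m_i for S''(x_i). With h_i = 2, 3 and divided differences Δ_i = -1/2, -4, the continuity of S' gives the tridiagonal system
  2·m_0 + 10·m_1 + 3·m_2 = 6(Δ_1 - Δ_0) = -21
Natural end conditions: m_0 = m_2 = 0.
Solving: m_0 = 0, m_1 = -21/10, m_2 = 0.
On [1, 4], with S_1(t) = a_1 + b_1·(t - 1) + c_1·(t - 1)² + d_1·(t - 1)³: c_1 = m_1/2 = -21/20, d_1 = (m_2 - m_1)/(6h_1) = 7/60, b_1 = Δ_1 - h_1(2m_1 + m_2)/6 = -19/10.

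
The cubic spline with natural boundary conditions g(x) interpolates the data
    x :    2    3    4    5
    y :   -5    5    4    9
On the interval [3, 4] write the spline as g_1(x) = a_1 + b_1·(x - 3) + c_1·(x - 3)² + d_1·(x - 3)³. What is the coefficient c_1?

-10

Let M_i = g''(x_i). Step sizes h_i = 1, 1, 1; slopes of the chords Δ_i = (y_(i+1) - y_i)/h_i = 10, -1, 5.
  1·M_0 + 4·M_1 + 1·M_2 = 6(Δ_1 - Δ_0) = -66
  1·M_1 + 4·M_2 + 1·M_3 = 6(Δ_2 - Δ_1) = 36
Natural end conditions: M_0 = M_3 = 0.
Solving the tridiagonal system: M_0 = 0, M_1 = -20, M_2 = 14, M_3 = 0.
On [3, 4], with g_1(x) = a_1 + b_1·(x - 3) + c_1·(x - 3)² + d_1·(x - 3)³: c_1 = M_1/2 = -10, d_1 = (M_2 - M_1)/(6h_1) = 17/3, b_1 = Δ_1 - h_1(2M_1 + M_2)/6 = 10/3.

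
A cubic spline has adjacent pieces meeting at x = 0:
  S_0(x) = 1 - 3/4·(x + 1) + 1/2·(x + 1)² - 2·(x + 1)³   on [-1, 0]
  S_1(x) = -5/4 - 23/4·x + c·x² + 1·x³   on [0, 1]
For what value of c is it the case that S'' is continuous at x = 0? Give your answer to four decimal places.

-5.5000

S_0''(x) = 1 - 12·(x + 1), so S_0''(0) = -11. On the right, S_1''(0) = 2c, so c = -11/2.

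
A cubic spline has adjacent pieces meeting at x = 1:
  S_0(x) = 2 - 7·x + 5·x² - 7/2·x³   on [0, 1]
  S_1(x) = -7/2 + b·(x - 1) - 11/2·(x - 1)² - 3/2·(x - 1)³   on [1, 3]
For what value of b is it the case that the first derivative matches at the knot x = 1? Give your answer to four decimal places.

S_0'(x) = -7 + 10·x - 21/2·x², so S_0'(1) = -15/2. On the right, S_1'(1) = b, so b = -15/2.

-7.5000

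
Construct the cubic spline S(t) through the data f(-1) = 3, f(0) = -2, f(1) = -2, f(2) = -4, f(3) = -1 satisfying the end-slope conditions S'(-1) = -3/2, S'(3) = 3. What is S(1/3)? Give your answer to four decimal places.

Let M_i = S''(x_i). Step sizes h_i = 1, 1, 1, 1; slopes of the chords Δ_i = (y_(i+1) - y_i)/h_i = -5, 0, -2, 3.
  1·M_0 + 4·M_1 + 1·M_2 = 6(Δ_1 - Δ_0) = 30
  1·M_1 + 4·M_2 + 1·M_3 = 6(Δ_2 - Δ_1) = -12
  1·M_2 + 4·M_3 + 1·M_4 = 6(Δ_3 - Δ_2) = 30
Clamped end conditions give two more equations: 2h_0·M_0 + h_0·M_1 = 6(Δ_0 - S'(-1)) = -21 and h_3·M_3 + 2h_3·M_4 = 6(S'(3) - Δ_3) = 0.
Hence M_0 = -141/8, M_1 = 57/4, M_2 = -75/8, M_3 = 45/4, M_4 = -45/8.
On [0, 1], S(t) = -2 - 51/16·t + 57/8·t² - 63/16·t³.
With t = 1/3: S(1/3) = -29/12.

-2.4167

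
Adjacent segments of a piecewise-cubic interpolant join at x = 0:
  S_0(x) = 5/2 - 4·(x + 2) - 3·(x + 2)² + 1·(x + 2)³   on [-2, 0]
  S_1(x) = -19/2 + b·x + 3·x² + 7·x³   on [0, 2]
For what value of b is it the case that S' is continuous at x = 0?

-4

S_0'(x) = -4 - 6·(x + 2) + 3·(x + 2)², so S_0'(0) = -4. On the right, S_1'(0) = b, so b = -4.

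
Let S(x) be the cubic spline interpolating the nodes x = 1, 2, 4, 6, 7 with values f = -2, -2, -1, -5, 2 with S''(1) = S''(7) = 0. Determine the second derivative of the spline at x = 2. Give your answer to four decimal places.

2.2000

Write σ_i for S''(x_i). With h_i = 1, 2, 2, 1 and divided differences Δ_i = 0, 1/2, -2, 7, the continuity of S' gives the tridiagonal system
  1·σ_0 + 6·σ_1 + 2·σ_2 = 6(Δ_1 - Δ_0) = 3
  2·σ_1 + 8·σ_2 + 2·σ_3 = 6(Δ_2 - Δ_1) = -15
  2·σ_2 + 6·σ_3 + 1·σ_4 = 6(Δ_3 - Δ_2) = 54
Natural end conditions: σ_0 = σ_4 = 0.
Forward elimination and back-substitution give σ_0 = 0, σ_1 = 11/5, σ_2 = -51/10, σ_3 = 107/10, σ_4 = 0.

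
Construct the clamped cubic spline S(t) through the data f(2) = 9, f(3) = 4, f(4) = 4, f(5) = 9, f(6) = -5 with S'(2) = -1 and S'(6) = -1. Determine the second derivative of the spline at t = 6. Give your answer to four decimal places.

63.4286

Let m_i = S''(x_i). Step sizes h_i = 1, 1, 1, 1; slopes of the chords Δ_i = (y_(i+1) - y_i)/h_i = -5, 0, 5, -14.
  1·m_0 + 4·m_1 + 1·m_2 = 6(Δ_1 - Δ_0) = 30
  1·m_1 + 4·m_2 + 1·m_3 = 6(Δ_2 - Δ_1) = 30
  1·m_2 + 4·m_3 + 1·m_4 = 6(Δ_3 - Δ_2) = -114
Clamped end conditions give two more equations: 2h_0·m_0 + h_0·m_1 = 6(Δ_0 - S'(2)) = -24 and h_3·m_3 + 2h_3·m_4 = 6(S'(6) - Δ_3) = 78.
Solving: m_0 = -108/7, m_1 = 48/7, m_2 = 18, m_3 = -342/7, m_4 = 444/7.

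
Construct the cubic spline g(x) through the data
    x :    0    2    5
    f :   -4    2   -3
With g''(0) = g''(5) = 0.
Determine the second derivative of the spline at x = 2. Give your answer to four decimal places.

-2.8000

Put M_i = g'' at the i-th knot. Here h = (2, 3) and Δ = (3, -5/3), so the interior equations h_(i-1)·M_(i-1) + 2(h_(i-1)+h_i)·M_i + h_i·M_(i+1) = 6(Δ_i − Δ_(i-1)) read
  2·M_0 + 10·M_1 + 3·M_2 = 6(Δ_1 - Δ_0) = -28
Natural end conditions: M_0 = M_2 = 0.
Solving the tridiagonal system: M_0 = 0, M_1 = -14/5, M_2 = 0.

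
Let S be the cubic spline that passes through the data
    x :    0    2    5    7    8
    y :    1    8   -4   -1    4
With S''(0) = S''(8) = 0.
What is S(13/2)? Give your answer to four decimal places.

Write M_i for S''(x_i). With h_i = 2, 3, 2, 1 and divided differences Δ_i = 7/2, -4, 3/2, 5, the continuity of S' gives the tridiagonal system
  2·M_0 + 10·M_1 + 3·M_2 = 6(Δ_1 - Δ_0) = -45
  3·M_1 + 10·M_2 + 2·M_3 = 6(Δ_2 - Δ_1) = 33
  2·M_2 + 6·M_3 + 1·M_4 = 6(Δ_3 - Δ_2) = 21
Natural end conditions: M_0 = M_4 = 0.
Solving: M_0 = 0, M_1 = -1494/253, M_2 = 1185/253, M_3 = 981/506, M_4 = 0.
On [5, 7], S(x) = -4 - 574/253·(x - 5) + 1185/506·(x - 5)² - 463/2024·(x - 5)³.
With (x - 5) = 3/2: S(13/2) = -47053/16192.

-2.9059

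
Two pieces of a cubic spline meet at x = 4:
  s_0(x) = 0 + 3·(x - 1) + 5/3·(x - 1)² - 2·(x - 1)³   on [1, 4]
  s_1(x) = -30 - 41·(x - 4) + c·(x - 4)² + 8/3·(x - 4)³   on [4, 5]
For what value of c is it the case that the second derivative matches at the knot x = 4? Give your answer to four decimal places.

s_0''(x) = 10/3 - 12·(x - 1), so s_0''(4) = -98/3. On the right, s_1''(4) = 2c, so c = -49/3.

-16.3333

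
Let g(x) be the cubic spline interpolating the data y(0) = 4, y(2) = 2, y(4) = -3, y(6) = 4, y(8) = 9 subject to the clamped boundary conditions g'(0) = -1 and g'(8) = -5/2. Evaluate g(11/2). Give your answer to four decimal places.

1.4766

Write σ_i for g''(x_i). With h_i = 2, 2, 2, 2 and divided differences Δ_i = -1, -5/2, 7/2, 5/2, the continuity of g' gives the tridiagonal system
  2·σ_0 + 8·σ_1 + 2·σ_2 = 6(Δ_1 - Δ_0) = -9
  2·σ_1 + 8·σ_2 + 2·σ_3 = 6(Δ_2 - Δ_1) = 36
  2·σ_2 + 8·σ_3 + 2·σ_4 = 6(Δ_3 - Δ_2) = -6
Clamped end conditions give two more equations: 2h_0·σ_0 + h_0·σ_1 = 6(Δ_0 - g'(0)) = 0 and h_3·σ_3 + 2h_3·σ_4 = 6(g'(8) - Δ_3) = -30.
Solving the tridiagonal system: σ_0 = 39/28, σ_1 = -39/14, σ_2 = 21/4, σ_3 = -3/14, σ_4 = -207/28.
On [4, 6], g(x) = -3 + 1/14·(x - 4) + 21/8·(x - 4)² - 51/112·(x - 4)³.
With (x - 4) = 3/2: g(11/2) = 189/128.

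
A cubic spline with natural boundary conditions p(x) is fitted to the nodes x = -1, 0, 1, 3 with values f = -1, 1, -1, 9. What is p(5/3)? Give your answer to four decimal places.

0.2721

With σ_i denoting the second derivative at x_i, h_i = 1, 1, 2, and Δ_i = (y_(i+1) − y_i)/h_i = 2, -2, 5:
  1·σ_0 + 4·σ_1 + 1·σ_2 = 6(Δ_1 - Δ_0) = -24
  1·σ_1 + 6·σ_2 + 2·σ_3 = 6(Δ_2 - Δ_1) = 42
Natural end conditions: σ_0 = σ_3 = 0.
Forward elimination and back-substitution give σ_0 = 0, σ_1 = -186/23, σ_2 = 192/23, σ_3 = 0.
On [1, 3], p(x) = -1 - 13/23·(x - 1) + 96/23·(x - 1)² - 16/23·(x - 1)³.
With (x - 1) = 2/3: p(5/3) = 169/621.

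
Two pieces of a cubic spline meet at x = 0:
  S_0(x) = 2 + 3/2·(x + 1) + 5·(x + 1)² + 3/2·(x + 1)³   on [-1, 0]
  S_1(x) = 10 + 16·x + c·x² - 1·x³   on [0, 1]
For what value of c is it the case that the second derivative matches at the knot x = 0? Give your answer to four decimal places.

S_0''(x) = 10 + 9·(x + 1), so S_0''(0) = 19. On the right, S_1''(0) = 2c, so c = 19/2.

9.5000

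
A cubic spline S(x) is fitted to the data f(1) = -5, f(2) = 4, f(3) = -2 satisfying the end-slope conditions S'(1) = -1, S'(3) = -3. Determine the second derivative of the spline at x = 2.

-43

Write σ_i for S''(x_i). With h_i = 1, 1 and divided differences Δ_i = 9, -6, the continuity of S' gives the tridiagonal system
  1·σ_0 + 4·σ_1 + 1·σ_2 = 6(Δ_1 - Δ_0) = -90
Clamped end conditions give two more equations: 2h_0·σ_0 + h_0·σ_1 = 6(Δ_0 - S'(1)) = 60 and h_1·σ_1 + 2h_1·σ_2 = 6(S'(3) - Δ_1) = 18.
Solving: σ_0 = 103/2, σ_1 = -43, σ_2 = 61/2.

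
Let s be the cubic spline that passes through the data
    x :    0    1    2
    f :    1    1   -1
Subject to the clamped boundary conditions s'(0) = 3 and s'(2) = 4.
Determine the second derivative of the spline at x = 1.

Let M_i = s''(x_i). Step sizes h_i = 1, 1; slopes of the chords Δ_i = (y_(i+1) - y_i)/h_i = 0, -2.
  1·M_0 + 4·M_1 + 1·M_2 = 6(Δ_1 - Δ_0) = -12
Clamped end conditions give two more equations: 2h_0·M_0 + h_0·M_1 = 6(Δ_0 - s'(0)) = -18 and h_1·M_1 + 2h_1·M_2 = 6(s'(2) - Δ_1) = 36.
Forward elimination and back-substitution give M_0 = -11/2, M_1 = -7, M_2 = 43/2.

-7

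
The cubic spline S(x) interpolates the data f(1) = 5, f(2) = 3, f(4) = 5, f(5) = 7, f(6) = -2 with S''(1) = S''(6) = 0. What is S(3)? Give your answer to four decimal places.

2.7090

With σ_i denoting the second derivative at x_i, h_i = 1, 2, 1, 1, and Δ_i = (y_(i+1) − y_i)/h_i = -2, 1, 2, -9:
  1·σ_0 + 6·σ_1 + 2·σ_2 = 6(Δ_1 - Δ_0) = 18
  2·σ_1 + 6·σ_2 + 1·σ_3 = 6(Δ_2 - Δ_1) = 6
  1·σ_2 + 4·σ_3 + 1·σ_4 = 6(Δ_3 - Δ_2) = -66
Natural end conditions: σ_0 = σ_4 = 0.
Solving: σ_0 = 0, σ_1 = 117/61, σ_2 = 198/61, σ_3 = -1056/61, σ_4 = 0.
On [2, 4], S(x) = 3 - 83/61·(x - 2) + 117/122·(x - 2)² + 27/244·(x - 2)³.
With (x - 2) = 1: S(3) = 661/244.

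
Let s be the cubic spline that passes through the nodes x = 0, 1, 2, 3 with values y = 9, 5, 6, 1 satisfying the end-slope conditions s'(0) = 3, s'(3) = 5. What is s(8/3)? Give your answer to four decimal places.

Write M_i for s''(x_i). With h_i = 1, 1, 1 and divided differences Δ_i = -4, 1, -5, the continuity of s' gives the tridiagonal system
  1·M_0 + 4·M_1 + 1·M_2 = 6(Δ_1 - Δ_0) = 30
  1·M_1 + 4·M_2 + 1·M_3 = 6(Δ_2 - Δ_1) = -36
Clamped end conditions give two more equations: 2h_0·M_0 + h_0·M_1 = 6(Δ_0 - s'(0)) = -42 and h_2·M_2 + 2h_2·M_3 = 6(s'(3) - Δ_2) = 60.
Solving the tridiagonal system: M_0 = -478/15, M_1 = 326/15, M_2 = -376/15, M_3 = 638/15.
On [2, 3], s(x) = 6 - 56/15·(x - 2) - 188/15·(x - 2)² + 169/15·(x - 2)³.
With (x - 2) = 2/3: s(8/3) = 518/405.

1.2790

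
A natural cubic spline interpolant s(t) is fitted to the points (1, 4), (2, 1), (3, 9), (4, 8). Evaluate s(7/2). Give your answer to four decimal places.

9.6750

Let M_i = s''(x_i). Step sizes h_i = 1, 1, 1; slopes of the chords Δ_i = (y_(i+1) - y_i)/h_i = -3, 8, -1.
  1·M_0 + 4·M_1 + 1·M_2 = 6(Δ_1 - Δ_0) = 66
  1·M_1 + 4·M_2 + 1·M_3 = 6(Δ_2 - Δ_1) = -54
Natural end conditions: M_0 = M_3 = 0.
Hence M_0 = 0, M_1 = 106/5, M_2 = -94/5, M_3 = 0.
On [3, 4], s(t) = 9 + 79/15·(t - 3) - 47/5·(t - 3)² + 47/15·(t - 3)³.
With (t - 3) = 1/2: s(7/2) = 387/40.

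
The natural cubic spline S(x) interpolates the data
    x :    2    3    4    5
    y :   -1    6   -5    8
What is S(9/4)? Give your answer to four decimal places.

Put M_i = S'' at the i-th knot. Here h = (1, 1, 1) and Δ = (7, -11, 13), so the interior equations h_(i-1)·M_(i-1) + 2(h_(i-1)+h_i)·M_i + h_i·M_(i+1) = 6(Δ_i − Δ_(i-1)) read
  1·M_0 + 4·M_1 + 1·M_2 = 6(Δ_1 - Δ_0) = -108
  1·M_1 + 4·M_2 + 1·M_3 = 6(Δ_2 - Δ_1) = 144
Natural end conditions: M_0 = M_3 = 0.
Solving: M_0 = 0, M_1 = -192/5, M_2 = 228/5, M_3 = 0.
On [2, 3], S(x) = -1 + 67/5·(x - 2) + 0·(x - 2)² - 32/5·(x - 2)³.
With (x - 2) = 1/4: S(9/4) = 9/4.

2.2500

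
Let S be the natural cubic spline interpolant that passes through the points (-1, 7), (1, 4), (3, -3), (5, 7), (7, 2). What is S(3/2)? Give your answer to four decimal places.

Write M_i for S''(x_i). With h_i = 2, 2, 2, 2 and divided differences Δ_i = -3/2, -7/2, 5, -5/2, the continuity of S' gives the tridiagonal system
  2·M_0 + 8·M_1 + 2·M_2 = 6(Δ_1 - Δ_0) = -12
  2·M_1 + 8·M_2 + 2·M_3 = 6(Δ_2 - Δ_1) = 51
  2·M_2 + 8·M_3 + 2·M_4 = 6(Δ_3 - Δ_2) = -45
Natural end conditions: M_0 = M_4 = 0.
Solving the tridiagonal system: M_0 = 0, M_1 = -429/112, M_2 = 261/28, M_3 = -891/112, M_4 = 0.
On [1, 3], S(x) = 4 - 227/56·(x - 1) - 429/224·(x - 1)² + 491/448·(x - 1)³.
With (x - 1) = 1/2: S(3/2) = 5847/3584.

1.6314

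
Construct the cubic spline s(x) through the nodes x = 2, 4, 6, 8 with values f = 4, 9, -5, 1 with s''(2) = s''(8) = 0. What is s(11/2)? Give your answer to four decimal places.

-2.1656

Write M_i for s''(x_i). With h_i = 2, 2, 2 and divided differences Δ_i = 5/2, -7, 3, the continuity of s' gives the tridiagonal system
  2·M_0 + 8·M_1 + 2·M_2 = 6(Δ_1 - Δ_0) = -57
  2·M_1 + 8·M_2 + 2·M_3 = 6(Δ_2 - Δ_1) = 60
Natural end conditions: M_0 = M_3 = 0.
Hence M_0 = 0, M_1 = -48/5, M_2 = 99/10, M_3 = 0.
On [4, 6], s(x) = 9 - 39/10·(x - 4) - 24/5·(x - 4)² + 13/8·(x - 4)³.
With (x - 4) = 3/2: s(11/2) = -693/320.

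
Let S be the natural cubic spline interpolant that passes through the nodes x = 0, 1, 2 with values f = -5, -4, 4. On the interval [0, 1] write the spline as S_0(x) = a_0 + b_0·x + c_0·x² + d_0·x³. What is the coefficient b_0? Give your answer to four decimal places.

-0.7500

Put M_i = S'' at the i-th knot. Here h = (1, 1) and Δ = (1, 8), so the interior equations h_(i-1)·M_(i-1) + 2(h_(i-1)+h_i)·M_i + h_i·M_(i+1) = 6(Δ_i − Δ_(i-1)) read
  1·M_0 + 4·M_1 + 1·M_2 = 6(Δ_1 - Δ_0) = 42
Natural end conditions: M_0 = M_2 = 0.
Forward elimination and back-substitution give M_0 = 0, M_1 = 21/2, M_2 = 0.
On [0, 1], with S_0(x) = a_0 + b_0·x + c_0·x² + d_0·x³: c_0 = M_0/2 = 0, d_0 = (M_1 - M_0)/(6h_0) = 7/4, b_0 = Δ_0 - h_0(2M_0 + M_1)/6 = -3/4.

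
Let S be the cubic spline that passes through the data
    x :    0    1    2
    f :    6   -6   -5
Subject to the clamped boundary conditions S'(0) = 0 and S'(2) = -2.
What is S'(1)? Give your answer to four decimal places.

-7.7500

Put M_i = S'' at the i-th knot. Here h = (1, 1) and Δ = (-12, 1), so the interior equations h_(i-1)·M_(i-1) + 2(h_(i-1)+h_i)·M_i + h_i·M_(i+1) = 6(Δ_i − Δ_(i-1)) read
  1·M_0 + 4·M_1 + 1·M_2 = 6(Δ_1 - Δ_0) = 78
Clamped end conditions give two more equations: 2h_0·M_0 + h_0·M_1 = 6(Δ_0 - S'(0)) = -72 and h_1·M_1 + 2h_1·M_2 = 6(S'(2) - Δ_1) = -18.
Hence M_0 = -113/2, M_1 = 41, M_2 = -59/2.
On [1, 2], S'(x) = b_1 + 2c_1·(x - 1) + 3d_1·(x - 1)² with b_1 = Δ_1 - h_1(2M_1 + M_2)/6 = -31/4, c_1 = M_1/2 = 41/2, d_1 = (M_2 - M_1)/(6h_1) = -47/4. So S'(1) = -31/4.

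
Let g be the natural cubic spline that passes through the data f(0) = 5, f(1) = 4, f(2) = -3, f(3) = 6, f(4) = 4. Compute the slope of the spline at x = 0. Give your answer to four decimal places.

Put σ_i = g'' at the i-th knot. Here h = (1, 1, 1, 1) and Δ = (-1, -7, 9, -2), so the interior equations h_(i-1)·σ_(i-1) + 2(h_(i-1)+h_i)·σ_i + h_i·σ_(i+1) = 6(Δ_i − Δ_(i-1)) read
  1·σ_0 + 4·σ_1 + 1·σ_2 = 6(Δ_1 - Δ_0) = -36
  1·σ_1 + 4·σ_2 + 1·σ_3 = 6(Δ_2 - Δ_1) = 96
  1·σ_2 + 4·σ_3 + 1·σ_4 = 6(Δ_3 - Δ_2) = -66
Natural end conditions: σ_0 = σ_4 = 0.
Solving: σ_0 = 0, σ_1 = -495/28, σ_2 = 243/7, σ_3 = -705/28, σ_4 = 0.
On [0, 1], g'(x) = b_0 + 2c_0·x + 3d_0·x² with b_0 = Δ_0 - h_0(2σ_0 + σ_1)/6 = 109/56, c_0 = σ_0/2 = 0, d_0 = (σ_1 - σ_0)/(6h_0) = -165/56. So g'(0) = 109/56.

1.9464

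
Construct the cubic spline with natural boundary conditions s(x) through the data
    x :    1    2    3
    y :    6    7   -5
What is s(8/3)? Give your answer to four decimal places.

Let M_i = s''(x_i). Step sizes h_i = 1, 1; slopes of the chords Δ_i = (y_(i+1) - y_i)/h_i = 1, -12.
  1·M_0 + 4·M_1 + 1·M_2 = 6(Δ_1 - Δ_0) = -78
Natural end conditions: M_0 = M_2 = 0.
Forward elimination and back-substitution give M_0 = 0, M_1 = -39/2, M_2 = 0.
On [2, 3], s(x) = 7 - 11/2·(x - 2) - 39/4·(x - 2)² + 13/4·(x - 2)³.
With (x - 2) = 2/3: s(8/3) = -1/27.

-0.0370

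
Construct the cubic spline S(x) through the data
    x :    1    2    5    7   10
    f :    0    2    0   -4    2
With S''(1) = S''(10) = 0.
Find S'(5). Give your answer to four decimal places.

-2.3186

Put σ_i = S'' at the i-th knot. Here h = (1, 3, 2, 3) and Δ = (2, -2/3, -2, 2), so the interior equations h_(i-1)·σ_(i-1) + 2(h_(i-1)+h_i)·σ_i + h_i·σ_(i+1) = 6(Δ_i − Δ_(i-1)) read
  1·σ_0 + 8·σ_1 + 3·σ_2 = 6(Δ_1 - Δ_0) = -16
  3·σ_1 + 10·σ_2 + 2·σ_3 = 6(Δ_2 - Δ_1) = -8
  2·σ_2 + 10·σ_3 + 3·σ_4 = 6(Δ_3 - Δ_2) = 24
Natural end conditions: σ_0 = σ_4 = 0.
Solving: σ_0 = 0, σ_1 = -192/113, σ_2 = -272/339, σ_3 = 868/339, σ_4 = 0.
On [5, 7], S'(x) = b_2 + 2c_2·(x - 5) + 3d_2·(x - 5)² with b_2 = Δ_2 - h_2(2σ_2 + σ_3)/6 = -262/113, c_2 = σ_2/2 = -136/339, d_2 = (σ_3 - σ_2)/(6h_2) = 95/339. So S'(5) = -262/113.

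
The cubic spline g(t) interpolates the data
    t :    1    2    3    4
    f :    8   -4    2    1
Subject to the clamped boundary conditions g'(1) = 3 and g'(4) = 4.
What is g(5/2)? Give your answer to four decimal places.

Put σ_i = g'' at the i-th knot. Here h = (1, 1, 1) and Δ = (-12, 6, -1), so the interior equations h_(i-1)·σ_(i-1) + 2(h_(i-1)+h_i)·σ_i + h_i·σ_(i+1) = 6(Δ_i − Δ_(i-1)) read
  1·σ_0 + 4·σ_1 + 1·σ_2 = 6(Δ_1 - Δ_0) = 108
  1·σ_1 + 4·σ_2 + 1·σ_3 = 6(Δ_2 - Δ_1) = -42
Clamped end conditions give two more equations: 2h_0·σ_0 + h_0·σ_1 = 6(Δ_0 - g'(1)) = -90 and h_2·σ_2 + 2h_2·σ_3 = 6(g'(4) - Δ_2) = 30.
Solving: σ_0 = -214/3, σ_1 = 158/3, σ_2 = -94/3, σ_3 = 92/3.
On [2, 3], g(t) = -4 - 19/3·(t - 2) + 79/3·(t - 2)² - 14·(t - 2)³.
With (t - 2) = 1/2: g(5/2) = -7/3.

-2.3333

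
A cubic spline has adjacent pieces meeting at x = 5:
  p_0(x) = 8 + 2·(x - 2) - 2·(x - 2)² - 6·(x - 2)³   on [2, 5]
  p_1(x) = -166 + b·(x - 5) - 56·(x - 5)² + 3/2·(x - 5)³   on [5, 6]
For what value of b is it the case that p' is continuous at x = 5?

p_0'(x) = 2 - 4·(x - 2) - 18·(x - 2)², so p_0'(5) = -172. On the right, p_1'(5) = b, so b = -172.

-172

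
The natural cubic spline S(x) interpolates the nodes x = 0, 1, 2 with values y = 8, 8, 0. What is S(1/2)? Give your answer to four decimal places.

Put M_i = S'' at the i-th knot. Here h = (1, 1) and Δ = (0, -8), so the interior equations h_(i-1)·M_(i-1) + 2(h_(i-1)+h_i)·M_i + h_i·M_(i+1) = 6(Δ_i − Δ_(i-1)) read
  1·M_0 + 4·M_1 + 1·M_2 = 6(Δ_1 - Δ_0) = -48
Natural end conditions: M_0 = M_2 = 0.
Solving: M_0 = 0, M_1 = -12, M_2 = 0.
On [0, 1], S(x) = 8 + 2·x + 0·x² - 2·x³.
With x = 1/2: S(1/2) = 35/4.

8.7500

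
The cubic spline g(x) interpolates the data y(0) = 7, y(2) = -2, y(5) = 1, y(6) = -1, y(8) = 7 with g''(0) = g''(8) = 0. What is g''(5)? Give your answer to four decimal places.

Put M_i = g'' at the i-th knot. Here h = (2, 3, 1, 2) and Δ = (-9/2, 1, -2, 4), so the interior equations h_(i-1)·M_(i-1) + 2(h_(i-1)+h_i)·M_i + h_i·M_(i+1) = 6(Δ_i − Δ_(i-1)) read
  2·M_0 + 10·M_1 + 3·M_2 = 6(Δ_1 - Δ_0) = 33
  3·M_1 + 8·M_2 + 1·M_3 = 6(Δ_2 - Δ_1) = -18
  1·M_2 + 6·M_3 + 2·M_4 = 6(Δ_3 - Δ_2) = 36
Natural end conditions: M_0 = M_4 = 0.
Solving: M_0 = 0, M_1 = 1983/416, M_2 = -1017/208, M_3 = 2835/416, M_4 = 0.

-4.8894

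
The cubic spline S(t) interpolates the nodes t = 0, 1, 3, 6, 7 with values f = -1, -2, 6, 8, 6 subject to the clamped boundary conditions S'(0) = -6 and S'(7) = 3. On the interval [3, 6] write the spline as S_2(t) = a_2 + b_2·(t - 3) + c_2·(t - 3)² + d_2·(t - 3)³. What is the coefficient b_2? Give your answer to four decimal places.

4.0270

Put M_i = S'' at the i-th knot. Here h = (1, 2, 3, 1) and Δ = (-1, 4, 2/3, -2), so the interior equations h_(i-1)·M_(i-1) + 2(h_(i-1)+h_i)·M_i + h_i·M_(i+1) = 6(Δ_i − Δ_(i-1)) read
  1·M_0 + 6·M_1 + 2·M_2 = 6(Δ_1 - Δ_0) = 30
  2·M_1 + 10·M_2 + 3·M_3 = 6(Δ_2 - Δ_1) = -20
  3·M_2 + 8·M_3 + 1·M_4 = 6(Δ_3 - Δ_2) = -16
Clamped end conditions give two more equations: 2h_0·M_0 + h_0·M_1 = 6(Δ_0 - S'(0)) = 30 and h_3·M_3 + 2h_3·M_4 = 6(S'(7) - Δ_3) = 30.
Hence M_0 = 1481/111, M_1 = 368/111, M_2 = -359/222, M_3 = -129/37, M_4 = 1239/74.
On [3, 6], with S_2(t) = a_2 + b_2·(t - 3) + c_2·(t - 3)² + d_2·(t - 3)³: c_2 = M_2/2 = -359/444, d_2 = (M_3 - M_2)/(6h_2) = -415/3996, b_2 = Δ_2 - h_2(2M_2 + M_3)/6 = 149/37.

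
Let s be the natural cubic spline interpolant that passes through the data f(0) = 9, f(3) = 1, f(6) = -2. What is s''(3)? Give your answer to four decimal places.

Write M_i for s''(x_i). With h_i = 3, 3 and divided differences Δ_i = -8/3, -1, the continuity of s' gives the tridiagonal system
  3·M_0 + 12·M_1 + 3·M_2 = 6(Δ_1 - Δ_0) = 10
Natural end conditions: M_0 = M_2 = 0.
Solving the tridiagonal system: M_0 = 0, M_1 = 5/6, M_2 = 0.

0.8333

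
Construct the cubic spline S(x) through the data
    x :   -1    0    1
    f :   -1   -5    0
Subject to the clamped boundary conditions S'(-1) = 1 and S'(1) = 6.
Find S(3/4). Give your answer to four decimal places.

Put M_i = S'' at the i-th knot. Here h = (1, 1) and Δ = (-4, 5), so the interior equations h_(i-1)·M_(i-1) + 2(h_(i-1)+h_i)·M_i + h_i·M_(i+1) = 6(Δ_i − Δ_(i-1)) read
  1·M_0 + 4·M_1 + 1·M_2 = 6(Δ_1 - Δ_0) = 54
Clamped end conditions give two more equations: 2h_0·M_0 + h_0·M_1 = 6(Δ_0 - S'(-1)) = -30 and h_1·M_1 + 2h_1·M_2 = 6(S'(1) - Δ_1) = 6.
Solving the tridiagonal system: M_0 = -26, M_1 = 22, M_2 = -8.
On [0, 1], S(x) = -5 - 1·x + 11·x² - 5·x³.
With x = 3/4: S(3/4) = -107/64.

-1.6719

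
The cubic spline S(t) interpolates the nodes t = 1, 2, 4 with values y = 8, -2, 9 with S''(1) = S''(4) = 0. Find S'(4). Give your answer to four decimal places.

10.6667

With m_i denoting the second derivative at x_i, h_i = 1, 2, and Δ_i = (y_(i+1) − y_i)/h_i = -10, 11/2:
  1·m_0 + 6·m_1 + 2·m_2 = 6(Δ_1 - Δ_0) = 93
Natural end conditions: m_0 = m_2 = 0.
Solving: m_0 = 0, m_1 = 31/2, m_2 = 0.
On [2, 4], S'(t) = b_1 + 2c_1·(t - 2) + 3d_1·(t - 2)² with b_1 = Δ_1 - h_1(2m_1 + m_2)/6 = -29/6, c_1 = m_1/2 = 31/4, d_1 = (m_2 - m_1)/(6h_1) = -31/24. So S'(4) = 32/3.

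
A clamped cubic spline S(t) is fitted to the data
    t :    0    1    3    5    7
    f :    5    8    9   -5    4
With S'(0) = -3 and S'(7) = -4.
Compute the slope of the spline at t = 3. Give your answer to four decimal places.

-6.3837

Write M_i for S''(x_i). With h_i = 1, 2, 2, 2 and divided differences Δ_i = 3, 1/2, -7, 9/2, the continuity of S' gives the tridiagonal system
  1·M_0 + 6·M_1 + 2·M_2 = 6(Δ_1 - Δ_0) = -15
  2·M_1 + 8·M_2 + 2·M_3 = 6(Δ_2 - Δ_1) = -45
  2·M_2 + 8·M_3 + 2·M_4 = 6(Δ_3 - Δ_2) = 69
Clamped end conditions give two more equations: 2h_0·M_0 + h_0·M_1 = 6(Δ_0 - S'(0)) = 36 and h_3·M_3 + 2h_3·M_4 = 6(S'(7) - Δ_3) = -51.
Forward elimination and back-substitution give M_0 = 833/43, M_1 = -118/43, M_2 = -385/43, M_3 = 1381/86, M_4 = -1787/86.
On [3, 5], S'(t) = b_2 + 2c_2·(t - 3) + 3d_2·(t - 3)² with b_2 = Δ_2 - h_2(2M_2 + M_3)/6 = -549/86, c_2 = M_2/2 = -385/86, d_2 = (M_3 - M_2)/(6h_2) = 717/344. So S'(3) = -549/86.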